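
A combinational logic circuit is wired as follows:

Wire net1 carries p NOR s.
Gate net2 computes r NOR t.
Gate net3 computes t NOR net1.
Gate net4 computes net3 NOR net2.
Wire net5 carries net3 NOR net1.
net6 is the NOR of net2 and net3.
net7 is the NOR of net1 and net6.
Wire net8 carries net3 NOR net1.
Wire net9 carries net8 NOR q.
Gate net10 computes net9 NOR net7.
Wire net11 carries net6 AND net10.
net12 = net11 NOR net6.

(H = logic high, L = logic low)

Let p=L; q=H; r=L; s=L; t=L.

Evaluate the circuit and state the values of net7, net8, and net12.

net7 = L, net8 = L, net12 = H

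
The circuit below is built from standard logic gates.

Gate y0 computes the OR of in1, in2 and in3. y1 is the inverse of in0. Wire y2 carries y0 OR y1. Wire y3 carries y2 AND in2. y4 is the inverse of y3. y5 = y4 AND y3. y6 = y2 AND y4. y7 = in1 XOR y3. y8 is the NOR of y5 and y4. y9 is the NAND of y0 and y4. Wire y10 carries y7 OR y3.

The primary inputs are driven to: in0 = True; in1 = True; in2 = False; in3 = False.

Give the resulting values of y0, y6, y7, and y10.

y0 = True, y6 = True, y7 = True, y10 = True

y0 = in1 OR in2 OR in3 = True OR False OR False = True
y1 = NOT in0 = NOT True = False
y2 = y0 OR y1 = True OR False = True
y3 = y2 AND in2 = True AND False = False
y4 = NOT y3 = NOT False = True
y6 = y2 AND y4 = True AND True = True
y7 = in1 XOR y3 = True XOR False = True
y10 = y7 OR y3 = True OR False = True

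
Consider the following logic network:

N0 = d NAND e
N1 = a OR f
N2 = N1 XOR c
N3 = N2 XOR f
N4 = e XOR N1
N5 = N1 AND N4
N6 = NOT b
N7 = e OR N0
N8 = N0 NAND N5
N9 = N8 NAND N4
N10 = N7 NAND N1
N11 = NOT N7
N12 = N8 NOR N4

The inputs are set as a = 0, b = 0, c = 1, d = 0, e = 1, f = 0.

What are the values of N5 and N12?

N5 = 0  N12 = 0

N0 = d NAND e = 0 NAND 1 = 1
N1 = a OR f = 0 OR 0 = 0
N4 = e XOR N1 = 1 XOR 0 = 1
N5 = N1 AND N4 = 0 AND 1 = 0
N8 = N0 NAND N5 = 1 NAND 0 = 1
N12 = N8 NOR N4 = 1 NOR 1 = 0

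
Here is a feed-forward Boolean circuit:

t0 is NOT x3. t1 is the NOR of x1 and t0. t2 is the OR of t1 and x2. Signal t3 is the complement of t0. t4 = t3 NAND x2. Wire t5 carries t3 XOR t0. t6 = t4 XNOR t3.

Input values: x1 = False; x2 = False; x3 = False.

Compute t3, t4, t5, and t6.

t3 = False, t4 = True, t5 = True, t6 = False

t0 = NOT x3 = NOT False = True
t3 = NOT t0 = NOT True = False
t4 = t3 NAND x2 = False NAND False = True
t5 = t3 XOR t0 = False XOR True = True
t6 = t4 XNOR t3 = True XNOR False = False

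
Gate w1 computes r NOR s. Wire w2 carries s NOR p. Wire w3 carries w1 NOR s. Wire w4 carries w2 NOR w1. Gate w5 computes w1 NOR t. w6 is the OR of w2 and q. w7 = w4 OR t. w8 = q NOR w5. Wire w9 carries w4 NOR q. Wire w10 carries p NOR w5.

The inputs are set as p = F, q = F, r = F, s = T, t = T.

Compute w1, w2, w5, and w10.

w1 = r NOR s = F NOR T = F
w2 = s NOR p = T NOR F = F
w5 = w1 NOR t = F NOR T = F
w10 = p NOR w5 = F NOR F = T

w1 = F; w2 = F; w5 = F; w10 = T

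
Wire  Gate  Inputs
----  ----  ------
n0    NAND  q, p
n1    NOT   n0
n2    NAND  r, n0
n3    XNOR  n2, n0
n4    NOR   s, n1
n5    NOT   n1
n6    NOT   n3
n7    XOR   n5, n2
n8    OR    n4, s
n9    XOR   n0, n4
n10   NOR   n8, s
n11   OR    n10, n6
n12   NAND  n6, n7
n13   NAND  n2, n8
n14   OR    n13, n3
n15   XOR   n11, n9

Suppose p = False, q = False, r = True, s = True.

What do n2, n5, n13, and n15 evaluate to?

n0 = q NAND p = False NAND False = True
n1 = NOT n0 = NOT True = False
n2 = r NAND n0 = True NAND True = False
n3 = n2 XNOR n0 = False XNOR True = False
n4 = s NOR n1 = True NOR False = False
n5 = NOT n1 = NOT False = True
n6 = NOT n3 = NOT False = True
n8 = n4 OR s = False OR True = True
n9 = n0 XOR n4 = True XOR False = True
n10 = n8 NOR s = True NOR True = False
n11 = n10 OR n6 = False OR True = True
n13 = n2 NAND n8 = False NAND True = True
n15 = n11 XOR n9 = True XOR True = False

n2 = False; n5 = True; n13 = True; n15 = False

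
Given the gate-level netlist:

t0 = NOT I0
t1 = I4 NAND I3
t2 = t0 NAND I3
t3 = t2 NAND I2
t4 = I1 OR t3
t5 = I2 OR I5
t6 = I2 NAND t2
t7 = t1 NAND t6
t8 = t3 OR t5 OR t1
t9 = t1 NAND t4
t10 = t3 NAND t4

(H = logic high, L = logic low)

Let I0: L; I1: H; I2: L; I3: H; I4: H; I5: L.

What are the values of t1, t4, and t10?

t0 = NOT I0 = NOT L = H
t1 = I4 NAND I3 = H NAND H = L
t2 = t0 NAND I3 = H NAND H = L
t3 = t2 NAND I2 = L NAND L = H
t4 = I1 OR t3 = H OR H = H
t10 = t3 NAND t4 = H NAND H = L

t1 = L; t4 = H; t10 = L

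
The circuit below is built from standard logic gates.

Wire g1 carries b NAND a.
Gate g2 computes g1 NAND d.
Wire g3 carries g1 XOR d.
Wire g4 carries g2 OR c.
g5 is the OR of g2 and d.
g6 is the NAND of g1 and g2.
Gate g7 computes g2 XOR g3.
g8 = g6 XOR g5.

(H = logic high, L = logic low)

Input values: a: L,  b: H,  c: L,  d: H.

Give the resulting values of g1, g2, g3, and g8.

g1 = b NAND a = H NAND L = H
g2 = g1 NAND d = H NAND H = L
g3 = g1 XOR d = H XOR H = L
g5 = g2 OR d = L OR H = H
g6 = g1 NAND g2 = H NAND L = H
g8 = g6 XOR g5 = H XOR H = L

g1 = H, g2 = L, g3 = L, g8 = L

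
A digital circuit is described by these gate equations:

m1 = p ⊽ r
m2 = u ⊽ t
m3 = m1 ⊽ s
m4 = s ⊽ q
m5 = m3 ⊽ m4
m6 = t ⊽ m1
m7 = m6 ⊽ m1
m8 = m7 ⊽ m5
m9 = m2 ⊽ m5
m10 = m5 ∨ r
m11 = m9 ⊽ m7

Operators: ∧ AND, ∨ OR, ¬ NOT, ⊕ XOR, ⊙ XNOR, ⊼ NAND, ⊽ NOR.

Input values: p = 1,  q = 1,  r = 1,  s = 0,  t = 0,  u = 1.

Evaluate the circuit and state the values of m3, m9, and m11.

m3 = 1, m9 = 1, m11 = 0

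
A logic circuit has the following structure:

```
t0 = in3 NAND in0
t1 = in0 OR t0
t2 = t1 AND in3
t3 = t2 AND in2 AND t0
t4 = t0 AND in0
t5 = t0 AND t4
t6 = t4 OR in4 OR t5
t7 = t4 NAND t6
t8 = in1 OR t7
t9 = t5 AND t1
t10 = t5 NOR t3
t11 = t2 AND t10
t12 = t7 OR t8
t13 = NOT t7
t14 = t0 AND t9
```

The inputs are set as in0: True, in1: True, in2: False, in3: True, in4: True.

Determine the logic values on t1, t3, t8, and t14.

t1 = True, t3 = False, t8 = True, t14 = False

t0 = in3 NAND in0 = True NAND True = False
t1 = in0 OR t0 = True OR False = True
t2 = t1 AND in3 = True AND True = True
t3 = t2 AND in2 AND t0 = True AND False AND False = False
t4 = t0 AND in0 = False AND True = False
t5 = t0 AND t4 = False AND False = False
t6 = t4 OR in4 OR t5 = False OR True OR False = True
t7 = t4 NAND t6 = False NAND True = True
t8 = in1 OR t7 = True OR True = True
t9 = t5 AND t1 = False AND True = False
t14 = t0 AND t9 = False AND False = False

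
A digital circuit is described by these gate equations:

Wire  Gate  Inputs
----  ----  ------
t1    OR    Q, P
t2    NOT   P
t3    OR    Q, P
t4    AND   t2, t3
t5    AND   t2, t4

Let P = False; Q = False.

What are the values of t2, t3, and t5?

t2 = True; t3 = False; t5 = False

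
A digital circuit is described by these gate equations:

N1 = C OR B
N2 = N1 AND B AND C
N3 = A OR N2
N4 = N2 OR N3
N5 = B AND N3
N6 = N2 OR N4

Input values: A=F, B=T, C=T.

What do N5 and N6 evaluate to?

N1 = C OR B = T OR T = T
N2 = N1 AND B AND C = T AND T AND T = T
N3 = A OR N2 = F OR T = T
N4 = N2 OR N3 = T OR T = T
N5 = B AND N3 = T AND T = T
N6 = N2 OR N4 = T OR T = T

N5 = T; N6 = T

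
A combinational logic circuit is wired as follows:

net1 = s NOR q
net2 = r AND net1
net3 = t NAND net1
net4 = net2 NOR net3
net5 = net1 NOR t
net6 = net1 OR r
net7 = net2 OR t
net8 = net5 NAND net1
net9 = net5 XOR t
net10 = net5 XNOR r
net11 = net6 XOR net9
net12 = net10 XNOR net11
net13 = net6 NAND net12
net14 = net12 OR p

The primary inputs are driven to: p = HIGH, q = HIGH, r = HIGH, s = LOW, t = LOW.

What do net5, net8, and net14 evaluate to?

net1 = s NOR q = LOW NOR HIGH = LOW
net5 = net1 NOR t = LOW NOR LOW = HIGH
net6 = net1 OR r = LOW OR HIGH = HIGH
net8 = net5 NAND net1 = HIGH NAND LOW = HIGH
net9 = net5 XOR t = HIGH XOR LOW = HIGH
net10 = net5 XNOR r = HIGH XNOR HIGH = HIGH
net11 = net6 XOR net9 = HIGH XOR HIGH = LOW
net12 = net10 XNOR net11 = HIGH XNOR LOW = LOW
net14 = net12 OR p = LOW OR HIGH = HIGH

net5 = HIGH; net8 = HIGH; net14 = HIGH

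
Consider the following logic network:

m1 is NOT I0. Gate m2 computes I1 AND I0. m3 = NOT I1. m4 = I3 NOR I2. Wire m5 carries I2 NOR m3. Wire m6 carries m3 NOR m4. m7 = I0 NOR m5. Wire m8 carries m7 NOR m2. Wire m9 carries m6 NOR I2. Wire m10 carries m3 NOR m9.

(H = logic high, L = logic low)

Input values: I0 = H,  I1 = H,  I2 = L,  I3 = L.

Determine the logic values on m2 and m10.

m2 = H, m10 = L

m2 = I1 AND I0 = H AND H = H
m3 = NOT I1 = NOT H = L
m4 = I3 NOR I2 = L NOR L = H
m6 = m3 NOR m4 = L NOR H = L
m9 = m6 NOR I2 = L NOR L = H
m10 = m3 NOR m9 = L NOR H = L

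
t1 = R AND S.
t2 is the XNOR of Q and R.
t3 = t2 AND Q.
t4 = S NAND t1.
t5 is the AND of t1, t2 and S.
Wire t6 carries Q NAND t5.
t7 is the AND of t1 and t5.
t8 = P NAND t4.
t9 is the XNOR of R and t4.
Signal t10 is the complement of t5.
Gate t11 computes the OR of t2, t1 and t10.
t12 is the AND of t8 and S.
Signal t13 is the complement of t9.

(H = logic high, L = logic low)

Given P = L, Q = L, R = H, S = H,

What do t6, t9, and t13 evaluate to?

t6 = H; t9 = L; t13 = H

t1 = R AND S = H AND H = H
t2 = Q XNOR R = L XNOR H = L
t4 = S NAND t1 = H NAND H = L
t5 = t1 AND t2 AND S = H AND L AND H = L
t6 = Q NAND t5 = L NAND L = H
t9 = R XNOR t4 = H XNOR L = L
t13 = NOT t9 = NOT L = H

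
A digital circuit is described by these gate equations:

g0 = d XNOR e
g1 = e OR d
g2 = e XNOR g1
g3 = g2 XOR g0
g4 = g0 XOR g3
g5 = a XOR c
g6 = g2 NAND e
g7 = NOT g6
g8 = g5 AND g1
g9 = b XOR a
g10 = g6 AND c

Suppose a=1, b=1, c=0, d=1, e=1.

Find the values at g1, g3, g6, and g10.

g1 = 1, g3 = 0, g6 = 0, g10 = 0

g0 = d XNOR e = 1 XNOR 1 = 1
g1 = e OR d = 1 OR 1 = 1
g2 = e XNOR g1 = 1 XNOR 1 = 1
g3 = g2 XOR g0 = 1 XOR 1 = 0
g6 = g2 NAND e = 1 NAND 1 = 0
g10 = g6 AND c = 0 AND 0 = 0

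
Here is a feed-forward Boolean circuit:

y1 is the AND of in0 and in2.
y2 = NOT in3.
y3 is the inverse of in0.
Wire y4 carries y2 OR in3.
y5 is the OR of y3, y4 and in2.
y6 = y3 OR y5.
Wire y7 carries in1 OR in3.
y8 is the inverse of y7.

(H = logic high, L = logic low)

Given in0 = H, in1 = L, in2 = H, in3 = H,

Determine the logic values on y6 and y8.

y6 = H  y8 = L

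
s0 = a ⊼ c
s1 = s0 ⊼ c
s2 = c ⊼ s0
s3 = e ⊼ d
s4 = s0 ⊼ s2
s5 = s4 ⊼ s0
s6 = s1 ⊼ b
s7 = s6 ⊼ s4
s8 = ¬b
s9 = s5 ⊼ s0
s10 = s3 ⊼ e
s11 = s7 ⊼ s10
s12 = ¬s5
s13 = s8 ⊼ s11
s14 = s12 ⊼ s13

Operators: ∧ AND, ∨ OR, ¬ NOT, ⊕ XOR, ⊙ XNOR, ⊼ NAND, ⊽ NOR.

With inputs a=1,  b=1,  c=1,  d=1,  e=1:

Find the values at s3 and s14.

s3 = 0, s14 = 1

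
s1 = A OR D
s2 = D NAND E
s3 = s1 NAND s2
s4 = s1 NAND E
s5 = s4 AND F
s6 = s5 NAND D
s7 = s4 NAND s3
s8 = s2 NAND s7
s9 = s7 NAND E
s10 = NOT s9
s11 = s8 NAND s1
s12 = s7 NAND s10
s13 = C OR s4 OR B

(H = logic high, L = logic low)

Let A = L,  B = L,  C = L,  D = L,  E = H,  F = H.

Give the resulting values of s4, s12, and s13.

s1 = A OR D = L OR L = L
s2 = D NAND E = L NAND H = H
s3 = s1 NAND s2 = L NAND H = H
s4 = s1 NAND E = L NAND H = H
s7 = s4 NAND s3 = H NAND H = L
s9 = s7 NAND E = L NAND H = H
s10 = NOT s9 = NOT H = L
s12 = s7 NAND s10 = L NAND L = H
s13 = C OR s4 OR B = L OR H OR L = H

s4 = H; s12 = H; s13 = H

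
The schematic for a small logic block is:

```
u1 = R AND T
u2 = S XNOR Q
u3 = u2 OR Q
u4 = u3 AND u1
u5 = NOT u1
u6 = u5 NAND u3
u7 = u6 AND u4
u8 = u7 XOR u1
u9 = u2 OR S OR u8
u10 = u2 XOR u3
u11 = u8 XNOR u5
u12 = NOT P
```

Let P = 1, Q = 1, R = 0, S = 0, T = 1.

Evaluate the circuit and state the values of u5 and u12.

u1 = R AND T = 0 AND 1 = 0
u5 = NOT u1 = NOT 0 = 1
u12 = NOT P = NOT 1 = 0

u5 = 1, u12 = 0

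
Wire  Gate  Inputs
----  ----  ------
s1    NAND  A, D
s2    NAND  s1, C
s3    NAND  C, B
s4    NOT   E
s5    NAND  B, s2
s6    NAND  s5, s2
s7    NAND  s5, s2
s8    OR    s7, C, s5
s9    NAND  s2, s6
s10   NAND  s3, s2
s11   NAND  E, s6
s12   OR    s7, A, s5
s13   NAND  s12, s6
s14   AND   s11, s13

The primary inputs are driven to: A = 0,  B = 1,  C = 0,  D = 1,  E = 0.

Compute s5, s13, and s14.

s5 = 0, s13 = 0, s14 = 0

s1 = A NAND D = 0 NAND 1 = 1
s2 = s1 NAND C = 1 NAND 0 = 1
s5 = B NAND s2 = 1 NAND 1 = 0
s6 = s5 NAND s2 = 0 NAND 1 = 1
s7 = s5 NAND s2 = 0 NAND 1 = 1
s11 = E NAND s6 = 0 NAND 1 = 1
s12 = s7 OR A OR s5 = 1 OR 0 OR 0 = 1
s13 = s12 NAND s6 = 1 NAND 1 = 0
s14 = s11 AND s13 = 1 AND 0 = 0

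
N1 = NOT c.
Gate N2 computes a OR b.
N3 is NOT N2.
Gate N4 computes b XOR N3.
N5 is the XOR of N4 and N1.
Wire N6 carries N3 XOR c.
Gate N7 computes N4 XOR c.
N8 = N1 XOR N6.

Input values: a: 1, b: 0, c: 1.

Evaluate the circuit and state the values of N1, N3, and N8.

N1 = 0, N3 = 0, N8 = 1

N1 = NOT c = NOT 1 = 0
N2 = a OR b = 1 OR 0 = 1
N3 = NOT N2 = NOT 1 = 0
N6 = N3 XOR c = 0 XOR 1 = 1
N8 = N1 XOR N6 = 0 XOR 1 = 1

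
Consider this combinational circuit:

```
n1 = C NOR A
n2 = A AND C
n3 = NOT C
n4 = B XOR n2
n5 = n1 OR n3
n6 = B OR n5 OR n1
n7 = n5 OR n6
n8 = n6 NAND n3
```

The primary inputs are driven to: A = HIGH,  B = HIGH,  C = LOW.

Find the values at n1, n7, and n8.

n1 = C NOR A = LOW NOR HIGH = LOW
n3 = NOT C = NOT LOW = HIGH
n5 = n1 OR n3 = LOW OR HIGH = HIGH
n6 = B OR n5 OR n1 = HIGH OR HIGH OR LOW = HIGH
n7 = n5 OR n6 = HIGH OR HIGH = HIGH
n8 = n6 NAND n3 = HIGH NAND HIGH = LOW

n1 = LOW, n7 = HIGH, n8 = LOW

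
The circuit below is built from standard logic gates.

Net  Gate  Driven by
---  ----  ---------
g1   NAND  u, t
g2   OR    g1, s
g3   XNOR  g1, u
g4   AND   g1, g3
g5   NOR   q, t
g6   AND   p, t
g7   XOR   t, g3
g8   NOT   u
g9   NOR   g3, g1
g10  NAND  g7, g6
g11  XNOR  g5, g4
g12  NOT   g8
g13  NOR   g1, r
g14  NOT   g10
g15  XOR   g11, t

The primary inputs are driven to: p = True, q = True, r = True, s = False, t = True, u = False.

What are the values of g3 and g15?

g1 = u NAND t = False NAND True = True
g3 = g1 XNOR u = True XNOR False = False
g4 = g1 AND g3 = True AND False = False
g5 = q NOR t = True NOR True = False
g11 = g5 XNOR g4 = False XNOR False = True
g15 = g11 XOR t = True XOR True = False

g3 = False, g15 = False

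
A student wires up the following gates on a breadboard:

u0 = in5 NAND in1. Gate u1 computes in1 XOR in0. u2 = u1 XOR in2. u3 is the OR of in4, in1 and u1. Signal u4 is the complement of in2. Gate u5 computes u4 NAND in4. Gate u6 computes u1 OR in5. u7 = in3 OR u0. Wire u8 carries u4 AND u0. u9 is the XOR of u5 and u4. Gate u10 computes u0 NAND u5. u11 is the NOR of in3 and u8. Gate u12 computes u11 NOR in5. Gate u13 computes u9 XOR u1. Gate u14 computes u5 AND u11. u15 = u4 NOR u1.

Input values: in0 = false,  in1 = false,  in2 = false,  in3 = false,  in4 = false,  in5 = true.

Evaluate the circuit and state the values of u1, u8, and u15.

u1 = false, u8 = true, u15 = false

u0 = in5 NAND in1 = true NAND false = true
u1 = in1 XOR in0 = false XOR false = false
u4 = NOT in2 = NOT false = true
u8 = u4 AND u0 = true AND true = true
u15 = u4 NOR u1 = true NOR false = false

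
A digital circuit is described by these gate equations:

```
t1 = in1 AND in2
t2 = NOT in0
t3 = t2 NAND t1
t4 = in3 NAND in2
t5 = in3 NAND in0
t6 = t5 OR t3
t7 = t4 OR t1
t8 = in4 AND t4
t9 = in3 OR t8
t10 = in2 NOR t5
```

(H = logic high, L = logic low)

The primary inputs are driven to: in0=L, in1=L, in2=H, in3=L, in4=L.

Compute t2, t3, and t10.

t2 = H, t3 = H, t10 = L

t1 = in1 AND in2 = L AND H = L
t2 = NOT in0 = NOT L = H
t3 = t2 NAND t1 = H NAND L = H
t5 = in3 NAND in0 = L NAND L = H
t10 = in2 NOR t5 = H NOR H = L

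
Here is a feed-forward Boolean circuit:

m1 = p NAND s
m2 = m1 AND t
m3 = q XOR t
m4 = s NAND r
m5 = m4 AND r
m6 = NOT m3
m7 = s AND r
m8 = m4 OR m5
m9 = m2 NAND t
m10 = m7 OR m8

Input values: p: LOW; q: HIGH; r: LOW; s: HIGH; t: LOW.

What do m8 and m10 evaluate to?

m8 = HIGH  m10 = HIGH

m4 = s NAND r = HIGH NAND LOW = HIGH
m5 = m4 AND r = HIGH AND LOW = LOW
m7 = s AND r = HIGH AND LOW = LOW
m8 = m4 OR m5 = HIGH OR LOW = HIGH
m10 = m7 OR m8 = LOW OR HIGH = HIGH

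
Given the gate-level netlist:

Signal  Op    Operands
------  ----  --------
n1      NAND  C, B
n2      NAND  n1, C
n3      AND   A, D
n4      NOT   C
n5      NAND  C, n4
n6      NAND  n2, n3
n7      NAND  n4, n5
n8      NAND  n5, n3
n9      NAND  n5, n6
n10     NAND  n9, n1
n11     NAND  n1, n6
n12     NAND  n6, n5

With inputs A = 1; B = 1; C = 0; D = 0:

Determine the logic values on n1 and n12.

n1 = 1, n12 = 0

n1 = C NAND B = 0 NAND 1 = 1
n2 = n1 NAND C = 1 NAND 0 = 1
n3 = A AND D = 1 AND 0 = 0
n4 = NOT C = NOT 0 = 1
n5 = C NAND n4 = 0 NAND 1 = 1
n6 = n2 NAND n3 = 1 NAND 0 = 1
n12 = n6 NAND n5 = 1 NAND 1 = 0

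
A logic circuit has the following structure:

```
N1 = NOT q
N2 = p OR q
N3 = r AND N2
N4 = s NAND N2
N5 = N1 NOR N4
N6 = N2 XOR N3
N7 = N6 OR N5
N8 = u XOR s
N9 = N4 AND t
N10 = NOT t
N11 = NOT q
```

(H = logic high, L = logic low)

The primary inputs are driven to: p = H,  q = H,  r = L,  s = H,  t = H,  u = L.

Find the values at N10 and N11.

N10 = NOT t = NOT H = L
N11 = NOT q = NOT H = L

N10 = L  N11 = L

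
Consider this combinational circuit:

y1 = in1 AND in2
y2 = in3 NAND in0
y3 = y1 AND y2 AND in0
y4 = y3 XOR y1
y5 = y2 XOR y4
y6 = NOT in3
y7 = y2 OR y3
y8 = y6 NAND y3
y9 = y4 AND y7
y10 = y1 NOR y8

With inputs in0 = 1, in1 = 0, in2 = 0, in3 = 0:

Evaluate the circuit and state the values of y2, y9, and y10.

y1 = in1 AND in2 = 0 AND 0 = 0
y2 = in3 NAND in0 = 0 NAND 1 = 1
y3 = y1 AND y2 AND in0 = 0 AND 1 AND 1 = 0
y4 = y3 XOR y1 = 0 XOR 0 = 0
y6 = NOT in3 = NOT 0 = 1
y7 = y2 OR y3 = 1 OR 0 = 1
y8 = y6 NAND y3 = 1 NAND 0 = 1
y9 = y4 AND y7 = 0 AND 1 = 0
y10 = y1 NOR y8 = 0 NOR 1 = 0

y2 = 1  y9 = 0  y10 = 0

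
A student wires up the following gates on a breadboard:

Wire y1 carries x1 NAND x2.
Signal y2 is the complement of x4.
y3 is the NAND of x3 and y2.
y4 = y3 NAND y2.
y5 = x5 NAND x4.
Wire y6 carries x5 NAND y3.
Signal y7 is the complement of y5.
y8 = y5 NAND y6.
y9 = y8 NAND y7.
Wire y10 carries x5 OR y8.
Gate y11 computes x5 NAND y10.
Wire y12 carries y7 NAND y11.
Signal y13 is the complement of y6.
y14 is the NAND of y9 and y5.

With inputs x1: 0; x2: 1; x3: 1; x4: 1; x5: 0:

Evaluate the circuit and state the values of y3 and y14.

y2 = NOT x4 = NOT 1 = 0
y3 = x3 NAND y2 = 1 NAND 0 = 1
y5 = x5 NAND x4 = 0 NAND 1 = 1
y6 = x5 NAND y3 = 0 NAND 1 = 1
y7 = NOT y5 = NOT 1 = 0
y8 = y5 NAND y6 = 1 NAND 1 = 0
y9 = y8 NAND y7 = 0 NAND 0 = 1
y14 = y9 NAND y5 = 1 NAND 1 = 0

y3 = 1  y14 = 0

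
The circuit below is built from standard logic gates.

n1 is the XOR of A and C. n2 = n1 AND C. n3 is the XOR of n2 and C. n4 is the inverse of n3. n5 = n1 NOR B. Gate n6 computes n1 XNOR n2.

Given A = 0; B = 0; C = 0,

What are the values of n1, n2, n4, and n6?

n1 = A XOR C = 0 XOR 0 = 0
n2 = n1 AND C = 0 AND 0 = 0
n3 = n2 XOR C = 0 XOR 0 = 0
n4 = NOT n3 = NOT 0 = 1
n6 = n1 XNOR n2 = 0 XNOR 0 = 1

n1 = 0, n2 = 0, n4 = 1, n6 = 1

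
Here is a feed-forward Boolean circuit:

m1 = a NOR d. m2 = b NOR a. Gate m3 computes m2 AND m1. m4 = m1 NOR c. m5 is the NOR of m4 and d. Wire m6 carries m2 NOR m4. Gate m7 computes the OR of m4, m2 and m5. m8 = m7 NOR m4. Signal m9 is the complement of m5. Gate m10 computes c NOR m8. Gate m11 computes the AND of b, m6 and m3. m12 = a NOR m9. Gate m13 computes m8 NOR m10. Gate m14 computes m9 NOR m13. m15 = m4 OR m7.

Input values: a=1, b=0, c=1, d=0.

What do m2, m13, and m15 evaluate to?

m1 = a NOR d = 1 NOR 0 = 0
m2 = b NOR a = 0 NOR 1 = 0
m4 = m1 NOR c = 0 NOR 1 = 0
m5 = m4 NOR d = 0 NOR 0 = 1
m7 = m4 OR m2 OR m5 = 0 OR 0 OR 1 = 1
m8 = m7 NOR m4 = 1 NOR 0 = 0
m10 = c NOR m8 = 1 NOR 0 = 0
m13 = m8 NOR m10 = 0 NOR 0 = 1
m15 = m4 OR m7 = 0 OR 1 = 1

m2 = 0, m13 = 1, m15 = 1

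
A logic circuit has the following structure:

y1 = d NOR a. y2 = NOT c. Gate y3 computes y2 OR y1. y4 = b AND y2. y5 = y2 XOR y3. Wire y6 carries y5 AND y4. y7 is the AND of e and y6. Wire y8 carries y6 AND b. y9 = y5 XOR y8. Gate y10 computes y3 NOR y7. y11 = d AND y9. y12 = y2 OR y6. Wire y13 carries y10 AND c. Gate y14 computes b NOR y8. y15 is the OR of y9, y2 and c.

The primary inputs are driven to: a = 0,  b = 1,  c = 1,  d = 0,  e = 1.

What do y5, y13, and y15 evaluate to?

y5 = 1, y13 = 0, y15 = 1

y1 = d NOR a = 0 NOR 0 = 1
y2 = NOT c = NOT 1 = 0
y3 = y2 OR y1 = 0 OR 1 = 1
y4 = b AND y2 = 1 AND 0 = 0
y5 = y2 XOR y3 = 0 XOR 1 = 1
y6 = y5 AND y4 = 1 AND 0 = 0
y7 = e AND y6 = 1 AND 0 = 0
y8 = y6 AND b = 0 AND 1 = 0
y9 = y5 XOR y8 = 1 XOR 0 = 1
y10 = y3 NOR y7 = 1 NOR 0 = 0
y13 = y10 AND c = 0 AND 1 = 0
y15 = y9 OR y2 OR c = 1 OR 0 OR 1 = 1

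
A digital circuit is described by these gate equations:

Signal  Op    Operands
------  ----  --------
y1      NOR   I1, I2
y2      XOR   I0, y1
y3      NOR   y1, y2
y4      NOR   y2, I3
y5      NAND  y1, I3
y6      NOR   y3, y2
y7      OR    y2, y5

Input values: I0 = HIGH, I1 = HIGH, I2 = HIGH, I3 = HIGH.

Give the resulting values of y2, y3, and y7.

y1 = I1 NOR I2 = HIGH NOR HIGH = LOW
y2 = I0 XOR y1 = HIGH XOR LOW = HIGH
y3 = y1 NOR y2 = LOW NOR HIGH = LOW
y5 = y1 NAND I3 = LOW NAND HIGH = HIGH
y7 = y2 OR y5 = HIGH OR HIGH = HIGH

y2 = HIGH  y3 = LOW  y7 = HIGH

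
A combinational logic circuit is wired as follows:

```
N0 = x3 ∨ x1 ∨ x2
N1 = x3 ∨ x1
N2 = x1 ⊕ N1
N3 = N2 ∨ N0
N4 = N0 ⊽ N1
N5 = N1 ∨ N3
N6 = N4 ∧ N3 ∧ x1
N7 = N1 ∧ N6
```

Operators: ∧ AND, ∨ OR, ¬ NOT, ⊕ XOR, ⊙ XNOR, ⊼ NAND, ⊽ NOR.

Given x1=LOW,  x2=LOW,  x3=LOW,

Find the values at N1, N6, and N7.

N0 = x3 OR x1 OR x2 = LOW OR LOW OR LOW = LOW
N1 = x3 OR x1 = LOW OR LOW = LOW
N2 = x1 XOR N1 = LOW XOR LOW = LOW
N3 = N2 OR N0 = LOW OR LOW = LOW
N4 = N0 NOR N1 = LOW NOR LOW = HIGH
N6 = N4 AND N3 AND x1 = HIGH AND LOW AND LOW = LOW
N7 = N1 AND N6 = LOW AND LOW = LOW

N1 = LOW  N6 = LOW  N7 = LOW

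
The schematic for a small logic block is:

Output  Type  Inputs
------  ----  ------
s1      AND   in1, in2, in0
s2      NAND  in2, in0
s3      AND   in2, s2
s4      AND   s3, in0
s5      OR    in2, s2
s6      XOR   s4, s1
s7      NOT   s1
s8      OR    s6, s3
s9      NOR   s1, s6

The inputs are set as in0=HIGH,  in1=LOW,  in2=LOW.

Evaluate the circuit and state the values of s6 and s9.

s1 = in1 AND in2 AND in0 = LOW AND LOW AND HIGH = LOW
s2 = in2 NAND in0 = LOW NAND HIGH = HIGH
s3 = in2 AND s2 = LOW AND HIGH = LOW
s4 = s3 AND in0 = LOW AND HIGH = LOW
s6 = s4 XOR s1 = LOW XOR LOW = LOW
s9 = s1 NOR s6 = LOW NOR LOW = HIGH

s6 = LOW, s9 = HIGH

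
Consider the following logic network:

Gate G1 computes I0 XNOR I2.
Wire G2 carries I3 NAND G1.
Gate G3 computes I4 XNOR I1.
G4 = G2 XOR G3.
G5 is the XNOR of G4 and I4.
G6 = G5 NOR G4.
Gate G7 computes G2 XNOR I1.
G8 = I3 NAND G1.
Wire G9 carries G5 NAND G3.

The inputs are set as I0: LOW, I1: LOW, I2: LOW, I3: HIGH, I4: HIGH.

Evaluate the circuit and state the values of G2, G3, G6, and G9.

G2 = LOW; G3 = LOW; G6 = HIGH; G9 = HIGH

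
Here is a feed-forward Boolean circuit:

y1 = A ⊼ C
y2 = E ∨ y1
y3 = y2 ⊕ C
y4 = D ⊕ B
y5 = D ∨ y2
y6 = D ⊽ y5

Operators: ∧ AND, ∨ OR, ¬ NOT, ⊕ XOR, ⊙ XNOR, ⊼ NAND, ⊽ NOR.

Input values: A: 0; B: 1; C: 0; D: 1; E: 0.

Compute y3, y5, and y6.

y1 = A NAND C = 0 NAND 0 = 1
y2 = E OR y1 = 0 OR 1 = 1
y3 = y2 XOR C = 1 XOR 0 = 1
y5 = D OR y2 = 1 OR 1 = 1
y6 = D NOR y5 = 1 NOR 1 = 0

y3 = 1; y5 = 1; y6 = 0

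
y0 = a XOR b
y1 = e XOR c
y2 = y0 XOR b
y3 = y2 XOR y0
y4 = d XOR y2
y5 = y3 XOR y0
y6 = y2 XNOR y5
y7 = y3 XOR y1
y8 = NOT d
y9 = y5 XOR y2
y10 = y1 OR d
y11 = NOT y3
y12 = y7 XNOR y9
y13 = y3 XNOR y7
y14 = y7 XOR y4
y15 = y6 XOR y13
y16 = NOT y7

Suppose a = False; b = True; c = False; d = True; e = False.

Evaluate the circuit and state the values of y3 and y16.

y0 = a XOR b = False XOR True = True
y1 = e XOR c = False XOR False = False
y2 = y0 XOR b = True XOR True = False
y3 = y2 XOR y0 = False XOR True = True
y7 = y3 XOR y1 = True XOR False = True
y16 = NOT y7 = NOT True = False

y3 = True, y16 = False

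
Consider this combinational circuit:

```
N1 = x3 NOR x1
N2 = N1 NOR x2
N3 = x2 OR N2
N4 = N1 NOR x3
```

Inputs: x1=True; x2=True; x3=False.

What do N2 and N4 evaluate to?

N2 = False; N4 = True

N1 = x3 NOR x1 = False NOR True = False
N2 = N1 NOR x2 = False NOR True = False
N4 = N1 NOR x3 = False NOR False = True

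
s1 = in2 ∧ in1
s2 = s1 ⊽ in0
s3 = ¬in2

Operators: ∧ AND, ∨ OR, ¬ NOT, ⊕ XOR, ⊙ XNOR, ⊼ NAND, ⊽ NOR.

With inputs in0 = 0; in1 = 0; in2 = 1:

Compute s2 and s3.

s1 = in2 AND in1 = 1 AND 0 = 0
s2 = s1 NOR in0 = 0 NOR 0 = 1
s3 = NOT in2 = NOT 1 = 0

s2 = 1; s3 = 0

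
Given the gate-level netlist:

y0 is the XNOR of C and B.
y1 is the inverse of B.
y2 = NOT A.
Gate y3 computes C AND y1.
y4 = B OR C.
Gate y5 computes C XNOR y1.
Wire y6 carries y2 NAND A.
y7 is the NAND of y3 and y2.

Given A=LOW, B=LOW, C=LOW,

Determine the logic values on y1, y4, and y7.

y1 = HIGH, y4 = LOW, y7 = HIGH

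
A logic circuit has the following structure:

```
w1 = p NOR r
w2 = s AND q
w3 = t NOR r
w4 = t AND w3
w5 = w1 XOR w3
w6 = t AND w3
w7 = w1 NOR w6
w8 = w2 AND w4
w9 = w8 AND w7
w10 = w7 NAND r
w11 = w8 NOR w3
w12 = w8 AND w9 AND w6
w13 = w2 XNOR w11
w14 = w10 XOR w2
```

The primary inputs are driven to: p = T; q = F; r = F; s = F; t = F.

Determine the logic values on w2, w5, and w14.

w1 = p NOR r = T NOR F = F
w2 = s AND q = F AND F = F
w3 = t NOR r = F NOR F = T
w5 = w1 XOR w3 = F XOR T = T
w6 = t AND w3 = F AND T = F
w7 = w1 NOR w6 = F NOR F = T
w10 = w7 NAND r = T NAND F = T
w14 = w10 XOR w2 = T XOR F = T

w2 = F; w5 = T; w14 = T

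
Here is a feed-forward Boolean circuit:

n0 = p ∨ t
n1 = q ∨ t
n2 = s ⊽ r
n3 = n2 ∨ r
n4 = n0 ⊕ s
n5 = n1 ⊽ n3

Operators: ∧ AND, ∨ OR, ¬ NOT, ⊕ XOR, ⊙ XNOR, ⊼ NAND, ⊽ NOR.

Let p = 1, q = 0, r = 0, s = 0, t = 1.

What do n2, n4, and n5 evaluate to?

n2 = 1  n4 = 1  n5 = 0

n0 = p OR t = 1 OR 1 = 1
n1 = q OR t = 0 OR 1 = 1
n2 = s NOR r = 0 NOR 0 = 1
n3 = n2 OR r = 1 OR 0 = 1
n4 = n0 XOR s = 1 XOR 0 = 1
n5 = n1 NOR n3 = 1 NOR 1 = 0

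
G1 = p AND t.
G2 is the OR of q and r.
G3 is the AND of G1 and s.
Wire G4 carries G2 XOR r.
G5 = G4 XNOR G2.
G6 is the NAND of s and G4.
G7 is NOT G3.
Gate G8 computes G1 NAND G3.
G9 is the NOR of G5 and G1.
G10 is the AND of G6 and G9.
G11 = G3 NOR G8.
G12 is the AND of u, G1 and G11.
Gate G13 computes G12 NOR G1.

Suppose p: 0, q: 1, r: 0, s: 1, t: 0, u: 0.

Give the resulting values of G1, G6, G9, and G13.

G1 = 0, G6 = 0, G9 = 0, G13 = 1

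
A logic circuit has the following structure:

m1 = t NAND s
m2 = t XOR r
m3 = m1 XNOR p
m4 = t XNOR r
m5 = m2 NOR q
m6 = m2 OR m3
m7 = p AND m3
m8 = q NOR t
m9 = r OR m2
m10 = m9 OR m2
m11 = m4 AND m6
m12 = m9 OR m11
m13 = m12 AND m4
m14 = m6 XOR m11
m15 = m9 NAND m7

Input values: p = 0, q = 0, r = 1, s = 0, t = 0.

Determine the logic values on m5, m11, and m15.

m5 = 0; m11 = 0; m15 = 1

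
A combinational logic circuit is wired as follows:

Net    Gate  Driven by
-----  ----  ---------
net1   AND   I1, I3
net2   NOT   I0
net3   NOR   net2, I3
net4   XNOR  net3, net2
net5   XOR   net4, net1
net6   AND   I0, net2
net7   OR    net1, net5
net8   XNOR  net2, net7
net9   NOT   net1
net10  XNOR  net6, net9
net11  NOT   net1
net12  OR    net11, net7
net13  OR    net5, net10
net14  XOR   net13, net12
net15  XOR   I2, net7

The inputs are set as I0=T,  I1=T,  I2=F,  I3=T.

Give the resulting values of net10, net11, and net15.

net1 = I1 AND I3 = T AND T = T
net2 = NOT I0 = NOT T = F
net3 = net2 NOR I3 = F NOR T = F
net4 = net3 XNOR net2 = F XNOR F = T
net5 = net4 XOR net1 = T XOR T = F
net6 = I0 AND net2 = T AND F = F
net7 = net1 OR net5 = T OR F = T
net9 = NOT net1 = NOT T = F
net10 = net6 XNOR net9 = F XNOR F = T
net11 = NOT net1 = NOT T = F
net15 = I2 XOR net7 = F XOR T = T

net10 = T, net11 = F, net15 = T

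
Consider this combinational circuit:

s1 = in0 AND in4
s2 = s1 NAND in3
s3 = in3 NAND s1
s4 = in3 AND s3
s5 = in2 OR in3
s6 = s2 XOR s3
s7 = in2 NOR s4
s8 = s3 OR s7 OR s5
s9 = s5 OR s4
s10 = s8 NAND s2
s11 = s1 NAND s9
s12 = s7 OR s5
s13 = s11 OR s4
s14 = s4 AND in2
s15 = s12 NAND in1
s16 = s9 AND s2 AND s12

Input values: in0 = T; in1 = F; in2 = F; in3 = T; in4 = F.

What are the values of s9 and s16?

s9 = T; s16 = T

s1 = in0 AND in4 = T AND F = F
s2 = s1 NAND in3 = F NAND T = T
s3 = in3 NAND s1 = T NAND F = T
s4 = in3 AND s3 = T AND T = T
s5 = in2 OR in3 = F OR T = T
s7 = in2 NOR s4 = F NOR T = F
s9 = s5 OR s4 = T OR T = T
s12 = s7 OR s5 = F OR T = T
s16 = s9 AND s2 AND s12 = T AND T AND T = T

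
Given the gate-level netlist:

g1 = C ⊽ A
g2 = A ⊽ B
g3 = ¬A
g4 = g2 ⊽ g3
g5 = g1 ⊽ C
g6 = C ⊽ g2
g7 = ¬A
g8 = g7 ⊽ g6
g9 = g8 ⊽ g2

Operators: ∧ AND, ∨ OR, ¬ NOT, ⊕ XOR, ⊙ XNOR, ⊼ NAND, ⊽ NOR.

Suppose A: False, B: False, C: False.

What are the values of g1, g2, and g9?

g1 = C NOR A = False NOR False = True
g2 = A NOR B = False NOR False = True
g6 = C NOR g2 = False NOR True = False
g7 = NOT A = NOT False = True
g8 = g7 NOR g6 = True NOR False = False
g9 = g8 NOR g2 = False NOR True = False

g1 = True  g2 = True  g9 = False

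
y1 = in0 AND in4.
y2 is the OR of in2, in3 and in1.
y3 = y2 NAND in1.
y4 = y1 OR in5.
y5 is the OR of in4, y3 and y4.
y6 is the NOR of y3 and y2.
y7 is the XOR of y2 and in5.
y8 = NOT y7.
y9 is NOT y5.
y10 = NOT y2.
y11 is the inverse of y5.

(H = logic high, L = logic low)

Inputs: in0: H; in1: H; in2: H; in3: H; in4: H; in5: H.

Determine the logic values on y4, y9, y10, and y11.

y1 = in0 AND in4 = H AND H = H
y2 = in2 OR in3 OR in1 = H OR H OR H = H
y3 = y2 NAND in1 = H NAND H = L
y4 = y1 OR in5 = H OR H = H
y5 = in4 OR y3 OR y4 = H OR L OR H = H
y9 = NOT y5 = NOT H = L
y10 = NOT y2 = NOT H = L
y11 = NOT y5 = NOT H = L

y4 = H; y9 = L; y10 = L; y11 = L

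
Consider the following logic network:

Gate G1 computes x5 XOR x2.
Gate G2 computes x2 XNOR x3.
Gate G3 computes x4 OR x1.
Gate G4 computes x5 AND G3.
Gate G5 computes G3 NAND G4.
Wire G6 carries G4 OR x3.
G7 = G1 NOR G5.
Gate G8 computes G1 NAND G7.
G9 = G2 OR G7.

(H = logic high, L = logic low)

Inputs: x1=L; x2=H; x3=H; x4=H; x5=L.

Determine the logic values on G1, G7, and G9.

G1 = x5 XOR x2 = L XOR H = H
G2 = x2 XNOR x3 = H XNOR H = H
G3 = x4 OR x1 = H OR L = H
G4 = x5 AND G3 = L AND H = L
G5 = G3 NAND G4 = H NAND L = H
G7 = G1 NOR G5 = H NOR H = L
G9 = G2 OR G7 = H OR L = H

G1 = H, G7 = L, G9 = H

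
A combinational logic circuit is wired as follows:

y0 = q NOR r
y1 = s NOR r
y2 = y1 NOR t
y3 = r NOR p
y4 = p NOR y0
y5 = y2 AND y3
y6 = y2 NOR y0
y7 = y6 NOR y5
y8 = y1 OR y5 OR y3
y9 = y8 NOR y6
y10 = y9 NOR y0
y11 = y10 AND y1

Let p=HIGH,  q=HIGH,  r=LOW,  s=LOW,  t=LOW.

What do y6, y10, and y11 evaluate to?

y6 = HIGH, y10 = HIGH, y11 = HIGH

y0 = q NOR r = HIGH NOR LOW = LOW
y1 = s NOR r = LOW NOR LOW = HIGH
y2 = y1 NOR t = HIGH NOR LOW = LOW
y3 = r NOR p = LOW NOR HIGH = LOW
y5 = y2 AND y3 = LOW AND LOW = LOW
y6 = y2 NOR y0 = LOW NOR LOW = HIGH
y8 = y1 OR y5 OR y3 = HIGH OR LOW OR LOW = HIGH
y9 = y8 NOR y6 = HIGH NOR HIGH = LOW
y10 = y9 NOR y0 = LOW NOR LOW = HIGH
y11 = y10 AND y1 = HIGH AND HIGH = HIGH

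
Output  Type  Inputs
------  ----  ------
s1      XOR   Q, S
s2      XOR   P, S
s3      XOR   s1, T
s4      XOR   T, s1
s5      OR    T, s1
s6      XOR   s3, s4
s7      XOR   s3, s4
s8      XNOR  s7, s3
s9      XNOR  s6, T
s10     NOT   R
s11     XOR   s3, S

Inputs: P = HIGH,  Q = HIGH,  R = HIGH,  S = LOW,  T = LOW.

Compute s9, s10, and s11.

s1 = Q XOR S = HIGH XOR LOW = HIGH
s3 = s1 XOR T = HIGH XOR LOW = HIGH
s4 = T XOR s1 = LOW XOR HIGH = HIGH
s6 = s3 XOR s4 = HIGH XOR HIGH = LOW
s9 = s6 XNOR T = LOW XNOR LOW = HIGH
s10 = NOT R = NOT HIGH = LOW
s11 = s3 XOR S = HIGH XOR LOW = HIGH

s9 = HIGH, s10 = LOW, s11 = HIGH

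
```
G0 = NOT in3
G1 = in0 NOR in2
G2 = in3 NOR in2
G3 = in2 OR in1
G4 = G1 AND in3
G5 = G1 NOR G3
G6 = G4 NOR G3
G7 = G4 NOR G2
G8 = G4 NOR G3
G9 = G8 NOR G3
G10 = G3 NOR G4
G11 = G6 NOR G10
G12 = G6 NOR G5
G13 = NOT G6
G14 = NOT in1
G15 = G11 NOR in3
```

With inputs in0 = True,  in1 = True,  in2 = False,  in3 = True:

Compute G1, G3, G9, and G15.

G1 = False, G3 = True, G9 = False, G15 = False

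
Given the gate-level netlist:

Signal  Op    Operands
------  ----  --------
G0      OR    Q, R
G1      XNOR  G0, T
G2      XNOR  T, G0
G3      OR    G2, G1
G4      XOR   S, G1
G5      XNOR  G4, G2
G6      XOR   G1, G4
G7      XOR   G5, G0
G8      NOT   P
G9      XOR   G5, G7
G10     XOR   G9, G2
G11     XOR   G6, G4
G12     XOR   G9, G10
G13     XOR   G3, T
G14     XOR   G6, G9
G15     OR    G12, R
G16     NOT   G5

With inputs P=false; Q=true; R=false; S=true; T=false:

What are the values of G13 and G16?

G0 = Q OR R = true OR false = true
G1 = G0 XNOR T = true XNOR false = false
G2 = T XNOR G0 = false XNOR true = false
G3 = G2 OR G1 = false OR false = false
G4 = S XOR G1 = true XOR false = true
G5 = G4 XNOR G2 = true XNOR false = false
G13 = G3 XOR T = false XOR false = false
G16 = NOT G5 = NOT false = true

G13 = false; G16 = true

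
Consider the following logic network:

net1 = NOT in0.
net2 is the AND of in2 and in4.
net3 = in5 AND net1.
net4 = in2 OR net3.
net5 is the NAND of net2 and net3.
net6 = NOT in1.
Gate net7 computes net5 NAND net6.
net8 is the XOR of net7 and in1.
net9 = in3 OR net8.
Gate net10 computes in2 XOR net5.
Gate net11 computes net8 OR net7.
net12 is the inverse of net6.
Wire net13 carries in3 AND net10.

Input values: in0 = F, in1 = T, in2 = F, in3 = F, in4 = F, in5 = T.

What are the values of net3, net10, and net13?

net3 = T, net10 = T, net13 = F

net1 = NOT in0 = NOT F = T
net2 = in2 AND in4 = F AND F = F
net3 = in5 AND net1 = T AND T = T
net5 = net2 NAND net3 = F NAND T = T
net10 = in2 XOR net5 = F XOR T = T
net13 = in3 AND net10 = F AND T = F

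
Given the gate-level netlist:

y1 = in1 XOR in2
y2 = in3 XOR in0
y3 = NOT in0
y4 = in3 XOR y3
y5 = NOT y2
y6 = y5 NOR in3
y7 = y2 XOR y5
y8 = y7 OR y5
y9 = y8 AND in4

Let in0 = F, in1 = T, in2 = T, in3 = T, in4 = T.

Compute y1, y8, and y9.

y1 = in1 XOR in2 = T XOR T = F
y2 = in3 XOR in0 = T XOR F = T
y5 = NOT y2 = NOT T = F
y7 = y2 XOR y5 = T XOR F = T
y8 = y7 OR y5 = T OR F = T
y9 = y8 AND in4 = T AND T = T

y1 = F; y8 = T; y9 = T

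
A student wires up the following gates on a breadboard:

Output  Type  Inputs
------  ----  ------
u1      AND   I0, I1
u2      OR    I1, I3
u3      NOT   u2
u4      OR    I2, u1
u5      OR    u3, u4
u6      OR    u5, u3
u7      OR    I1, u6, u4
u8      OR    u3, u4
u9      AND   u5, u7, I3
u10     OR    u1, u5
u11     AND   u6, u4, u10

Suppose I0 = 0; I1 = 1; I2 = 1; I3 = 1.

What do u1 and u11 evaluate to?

u1 = 0, u11 = 1

u1 = I0 AND I1 = 0 AND 1 = 0
u2 = I1 OR I3 = 1 OR 1 = 1
u3 = NOT u2 = NOT 1 = 0
u4 = I2 OR u1 = 1 OR 0 = 1
u5 = u3 OR u4 = 0 OR 1 = 1
u6 = u5 OR u3 = 1 OR 0 = 1
u10 = u1 OR u5 = 0 OR 1 = 1
u11 = u6 AND u4 AND u10 = 1 AND 1 AND 1 = 1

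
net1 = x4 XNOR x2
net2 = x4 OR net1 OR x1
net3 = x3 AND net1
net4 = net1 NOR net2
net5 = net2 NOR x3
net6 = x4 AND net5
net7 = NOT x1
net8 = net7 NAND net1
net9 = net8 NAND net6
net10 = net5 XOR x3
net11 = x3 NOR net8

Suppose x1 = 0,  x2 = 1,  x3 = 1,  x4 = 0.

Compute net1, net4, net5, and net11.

net1 = x4 XNOR x2 = 0 XNOR 1 = 0
net2 = x4 OR net1 OR x1 = 0 OR 0 OR 0 = 0
net4 = net1 NOR net2 = 0 NOR 0 = 1
net5 = net2 NOR x3 = 0 NOR 1 = 0
net7 = NOT x1 = NOT 0 = 1
net8 = net7 NAND net1 = 1 NAND 0 = 1
net11 = x3 NOR net8 = 1 NOR 1 = 0

net1 = 0, net4 = 1, net5 = 0, net11 = 0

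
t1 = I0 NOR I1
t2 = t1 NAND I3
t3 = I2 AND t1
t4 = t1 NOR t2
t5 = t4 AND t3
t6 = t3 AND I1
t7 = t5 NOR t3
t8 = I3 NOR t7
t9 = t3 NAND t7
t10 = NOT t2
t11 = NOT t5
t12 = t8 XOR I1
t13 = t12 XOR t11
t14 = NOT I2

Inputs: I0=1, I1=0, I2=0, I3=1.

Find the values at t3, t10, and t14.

t1 = I0 NOR I1 = 1 NOR 0 = 0
t2 = t1 NAND I3 = 0 NAND 1 = 1
t3 = I2 AND t1 = 0 AND 0 = 0
t10 = NOT t2 = NOT 1 = 0
t14 = NOT I2 = NOT 0 = 1

t3 = 0, t10 = 0, t14 = 1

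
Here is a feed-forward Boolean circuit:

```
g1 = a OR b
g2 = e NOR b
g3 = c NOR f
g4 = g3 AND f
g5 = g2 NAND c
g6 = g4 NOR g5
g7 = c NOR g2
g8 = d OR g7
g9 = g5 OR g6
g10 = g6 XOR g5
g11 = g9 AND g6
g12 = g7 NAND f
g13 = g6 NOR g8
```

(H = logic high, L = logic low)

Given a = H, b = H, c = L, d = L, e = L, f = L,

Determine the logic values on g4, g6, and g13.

g4 = L; g6 = L; g13 = L

g2 = e NOR b = L NOR H = L
g3 = c NOR f = L NOR L = H
g4 = g3 AND f = H AND L = L
g5 = g2 NAND c = L NAND L = H
g6 = g4 NOR g5 = L NOR H = L
g7 = c NOR g2 = L NOR L = H
g8 = d OR g7 = L OR H = H
g13 = g6 NOR g8 = L NOR H = L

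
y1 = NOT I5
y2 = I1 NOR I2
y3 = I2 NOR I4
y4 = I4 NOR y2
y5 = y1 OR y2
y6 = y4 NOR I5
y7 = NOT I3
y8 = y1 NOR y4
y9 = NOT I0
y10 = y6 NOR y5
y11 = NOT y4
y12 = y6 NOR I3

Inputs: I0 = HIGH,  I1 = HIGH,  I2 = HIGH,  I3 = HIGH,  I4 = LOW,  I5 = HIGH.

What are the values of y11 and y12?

y11 = LOW  y12 = LOW

y2 = I1 NOR I2 = HIGH NOR HIGH = LOW
y4 = I4 NOR y2 = LOW NOR LOW = HIGH
y6 = y4 NOR I5 = HIGH NOR HIGH = LOW
y11 = NOT y4 = NOT HIGH = LOW
y12 = y6 NOR I3 = LOW NOR HIGH = LOW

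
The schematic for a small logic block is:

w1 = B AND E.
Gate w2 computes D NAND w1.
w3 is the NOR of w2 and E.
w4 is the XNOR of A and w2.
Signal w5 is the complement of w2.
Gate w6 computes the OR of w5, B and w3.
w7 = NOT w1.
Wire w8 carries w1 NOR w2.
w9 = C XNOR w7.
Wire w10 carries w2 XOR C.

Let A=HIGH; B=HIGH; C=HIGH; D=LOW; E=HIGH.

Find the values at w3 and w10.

w3 = LOW, w10 = LOW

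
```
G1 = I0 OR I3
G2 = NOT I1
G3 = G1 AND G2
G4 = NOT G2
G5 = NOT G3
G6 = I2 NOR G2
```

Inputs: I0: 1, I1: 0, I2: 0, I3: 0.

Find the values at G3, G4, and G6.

G1 = I0 OR I3 = 1 OR 0 = 1
G2 = NOT I1 = NOT 0 = 1
G3 = G1 AND G2 = 1 AND 1 = 1
G4 = NOT G2 = NOT 1 = 0
G6 = I2 NOR G2 = 0 NOR 1 = 0

G3 = 1, G4 = 0, G6 = 0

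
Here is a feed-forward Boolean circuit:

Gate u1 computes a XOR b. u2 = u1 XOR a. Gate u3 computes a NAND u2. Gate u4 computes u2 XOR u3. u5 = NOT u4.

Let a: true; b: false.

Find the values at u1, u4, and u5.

u1 = true  u4 = true  u5 = false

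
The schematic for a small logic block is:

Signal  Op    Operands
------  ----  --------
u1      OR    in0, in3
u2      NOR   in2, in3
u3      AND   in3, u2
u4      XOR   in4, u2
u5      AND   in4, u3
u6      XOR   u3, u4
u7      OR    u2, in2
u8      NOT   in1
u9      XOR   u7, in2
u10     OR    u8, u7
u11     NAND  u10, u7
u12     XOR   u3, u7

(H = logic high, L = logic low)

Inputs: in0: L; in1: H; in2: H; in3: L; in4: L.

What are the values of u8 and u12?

u8 = L  u12 = H

u2 = in2 NOR in3 = H NOR L = L
u3 = in3 AND u2 = L AND L = L
u7 = u2 OR in2 = L OR H = H
u8 = NOT in1 = NOT H = L
u12 = u3 XOR u7 = L XOR H = H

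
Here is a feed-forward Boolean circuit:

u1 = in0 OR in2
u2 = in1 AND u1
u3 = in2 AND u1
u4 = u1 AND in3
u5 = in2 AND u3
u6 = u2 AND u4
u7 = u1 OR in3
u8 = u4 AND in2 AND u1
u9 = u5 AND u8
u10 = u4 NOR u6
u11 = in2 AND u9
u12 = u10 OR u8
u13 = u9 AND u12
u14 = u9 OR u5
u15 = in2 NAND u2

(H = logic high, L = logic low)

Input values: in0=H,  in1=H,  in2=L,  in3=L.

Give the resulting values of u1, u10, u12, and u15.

u1 = in0 OR in2 = H OR L = H
u2 = in1 AND u1 = H AND H = H
u4 = u1 AND in3 = H AND L = L
u6 = u2 AND u4 = H AND L = L
u8 = u4 AND in2 AND u1 = L AND L AND H = L
u10 = u4 NOR u6 = L NOR L = H
u12 = u10 OR u8 = H OR L = H
u15 = in2 NAND u2 = L NAND H = H

u1 = H, u10 = H, u12 = H, u15 = H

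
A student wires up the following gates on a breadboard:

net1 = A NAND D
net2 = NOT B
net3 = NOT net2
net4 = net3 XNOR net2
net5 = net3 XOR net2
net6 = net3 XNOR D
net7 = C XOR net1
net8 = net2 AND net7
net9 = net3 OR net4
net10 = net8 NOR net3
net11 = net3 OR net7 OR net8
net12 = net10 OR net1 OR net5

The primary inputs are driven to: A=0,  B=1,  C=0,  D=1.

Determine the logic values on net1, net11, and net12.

net1 = 1, net11 = 1, net12 = 1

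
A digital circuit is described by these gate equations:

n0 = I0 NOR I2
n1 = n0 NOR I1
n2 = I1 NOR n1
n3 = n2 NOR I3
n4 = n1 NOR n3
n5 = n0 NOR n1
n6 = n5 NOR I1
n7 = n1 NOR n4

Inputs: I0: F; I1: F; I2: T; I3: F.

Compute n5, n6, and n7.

n5 = F  n6 = T  n7 = F

n0 = I0 NOR I2 = F NOR T = F
n1 = n0 NOR I1 = F NOR F = T
n2 = I1 NOR n1 = F NOR T = F
n3 = n2 NOR I3 = F NOR F = T
n4 = n1 NOR n3 = T NOR T = F
n5 = n0 NOR n1 = F NOR T = F
n6 = n5 NOR I1 = F NOR F = T
n7 = n1 NOR n4 = T NOR F = F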